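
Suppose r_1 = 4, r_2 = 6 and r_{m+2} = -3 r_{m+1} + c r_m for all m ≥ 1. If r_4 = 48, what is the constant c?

r_3 = -18 + 4c
r_4 = 54 - 6c
So 54 - 6c = 48, giving c = 1.

1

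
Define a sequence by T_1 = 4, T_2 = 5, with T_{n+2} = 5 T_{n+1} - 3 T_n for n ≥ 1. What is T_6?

T_3 = 5·5 - 3·4 = 13
T_4 = 5·13 - 3·5 = 50
T_5 = 5·50 - 3·13 = 211
T_6 = 5·211 - 3·50 = 905

905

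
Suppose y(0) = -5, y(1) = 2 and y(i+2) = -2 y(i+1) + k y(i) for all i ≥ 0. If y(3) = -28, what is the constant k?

y(2) = -4 - 5k
y(3) = 8 + 12k
So 8 + 12k = -28, giving k = -3.

-3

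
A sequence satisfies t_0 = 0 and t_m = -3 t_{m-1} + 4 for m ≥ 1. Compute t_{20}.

The fixed point is 4/(1 + 3) = 1, so t_m - 1 = -3(t_{m-1} - 1).
Hence t_m = -1·(-3)^m + 1.
t_{20} = -1·(-3)^{20} + 1 = -1·3486784401 + 1 = -3486784400.

-3486784400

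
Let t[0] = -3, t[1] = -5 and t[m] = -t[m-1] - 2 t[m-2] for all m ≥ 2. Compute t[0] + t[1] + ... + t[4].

t[2] = -(-5) - 2·(-3) = 11
t[3] = -11 - 2·(-5) = -1
t[4] = -(-1) - 2·11 = -21
Sum = (-3) + (-5) + 11 + (-1) + (-21) = -19

-19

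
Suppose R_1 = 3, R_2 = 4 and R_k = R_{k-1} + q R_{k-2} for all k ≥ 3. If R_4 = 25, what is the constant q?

R_3 = 4 + 3q
R_4 = 4 + 7q
So 4 + 7q = 25, giving q = 3.

3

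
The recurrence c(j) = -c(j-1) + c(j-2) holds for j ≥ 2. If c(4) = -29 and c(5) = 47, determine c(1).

Rearranging, c(j-2) = c(j) + c(j-1).
c(3) = 47 + (-29) = 18
c(2) = -29 + 18 = -11
c(1) = 18 + (-11) = 7

7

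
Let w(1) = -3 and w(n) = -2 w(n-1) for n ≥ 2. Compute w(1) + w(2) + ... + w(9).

-513

w(2) = -2*(-3) = 6
w(3) = -2*6 = -12
w(4) = -2*(-12) = 24
w(5) = -2*24 = -48
w(6) = -2*(-48) = 96
w(7) = -2*96 = -192
w(8) = -2*(-192) = 384
w(9) = -2*384 = -768
Sum = (-3) + 6 + (-12) + 24 + (-48) + 96 + (-192) + 384 + (-768) = -513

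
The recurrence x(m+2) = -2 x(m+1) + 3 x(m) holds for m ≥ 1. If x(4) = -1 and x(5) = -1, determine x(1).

Rearranging, x(m-2) = (x(m) + 2 x(m-1)) / 3.
x(3) = (-1 + 2*(-1)) / 3 = -3/3 = -1
x(2) = (-1 + 2*(-1)) / 3 = -3/3 = -1
x(1) = (-1 + 2*(-1)) / 3 = -3/3 = -1

-1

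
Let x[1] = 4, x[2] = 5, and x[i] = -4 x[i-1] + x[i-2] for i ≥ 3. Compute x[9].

x[3] = -4·5 + 4 = -16
x[4] = -4·(-16) + 5 = 69
x[5] = -4·69 + (-16) = -292
x[6] = -4·(-292) + 69 = 1237
x[7] = -4·1237 + (-292) = -5240
x[8] = -4·(-5240) + 1237 = 22197
x[9] = -4·22197 + (-5240) = -94028

-94028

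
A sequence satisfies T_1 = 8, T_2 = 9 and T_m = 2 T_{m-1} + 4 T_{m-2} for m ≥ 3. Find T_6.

T_3 = 2·9 + 4·8 = 50
T_4 = 2·50 + 4·9 = 136
T_5 = 2·136 + 4·50 = 472
T_6 = 2·472 + 4·136 = 1488

1488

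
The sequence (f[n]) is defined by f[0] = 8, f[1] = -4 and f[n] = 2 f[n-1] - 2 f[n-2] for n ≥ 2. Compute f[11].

f[2] = 2*(-4) - 2*8 = -24
f[3] = 2*(-24) - 2*(-4) = -40
f[4] = 2*(-40) - 2*(-24) = -32
f[5] = 2*(-32) - 2*(-40) = 16
f[6] = 2*16 - 2*(-32) = 96
f[7] = 2*96 - 2*16 = 160
f[8] = 2*160 - 2*96 = 128
f[9] = 2*128 - 2*160 = -64
f[10] = 2*(-64) - 2*128 = -384
f[11] = 2*(-384) - 2*(-64) = -640

-640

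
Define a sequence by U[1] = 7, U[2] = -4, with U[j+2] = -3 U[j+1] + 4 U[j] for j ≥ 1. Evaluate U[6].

U[3] = -3*(-4) + 4*7 = 40
U[4] = -3*40 + 4*(-4) = -136
U[5] = -3*(-136) + 4*40 = 568
U[6] = -3*568 + 4*(-136) = -2248

-2248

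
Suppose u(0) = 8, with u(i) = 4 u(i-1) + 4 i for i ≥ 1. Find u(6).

u(1) = 4·8 + 4 = 36
u(2) = 4·36 + 8 = 152
u(3) = 4·152 + 12 = 620
u(4) = 4·620 + 16 = 2496
u(5) = 4·2496 + 20 = 10004
u(6) = 4·10004 + 24 = 40040

40040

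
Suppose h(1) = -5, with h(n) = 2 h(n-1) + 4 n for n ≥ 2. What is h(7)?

412

h(2) = 2(-5) + 8 = -2
h(3) = 2(-2) + 12 = 8
h(4) = 2(8) + 16 = 32
h(5) = 2(32) + 20 = 84
h(6) = 2(84) + 24 = 192
h(7) = 2(192) + 28 = 412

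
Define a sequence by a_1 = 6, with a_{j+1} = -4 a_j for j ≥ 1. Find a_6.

a_2 = -4(6) = -24
a_3 = -4(-24) = 96
a_4 = -4(96) = -384
a_5 = -4(-384) = 1536
a_6 = -4(1536) = -6144

-6144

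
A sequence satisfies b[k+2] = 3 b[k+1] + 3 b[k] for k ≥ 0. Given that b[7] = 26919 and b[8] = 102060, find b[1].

7

Rearranging, b[k-2] = (b[k] - 3 b[k-1]) / 3.
b[6] = (102060 - 3(26919)) / 3 = 21303/3 = 7101
b[5] = (26919 - 3(7101)) / 3 = 5616/3 = 1872
b[4] = (7101 - 3(1872)) / 3 = 1485/3 = 495
b[3] = (1872 - 3(495)) / 3 = 387/3 = 129
b[2] = (495 - 3(129)) / 3 = 108/3 = 36
b[1] = (129 - 3(36)) / 3 = 21/3 = 7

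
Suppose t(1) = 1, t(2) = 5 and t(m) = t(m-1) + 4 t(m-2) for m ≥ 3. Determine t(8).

1165

t(3) = 5 + 4·1 = 9
t(4) = 9 + 4·5 = 29
t(5) = 29 + 4·9 = 65
t(6) = 65 + 4·29 = 181
t(7) = 181 + 4·65 = 441
t(8) = 441 + 4·181 = 1165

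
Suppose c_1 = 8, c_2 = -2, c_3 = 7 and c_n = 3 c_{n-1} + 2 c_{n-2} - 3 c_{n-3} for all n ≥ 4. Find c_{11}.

c_4 = 3(7) + 2(-2) - 3(8) = -7
c_5 = 3(-7) + 2(7) - 3(-2) = -1
c_6 = 3(-1) + 2(-7) - 3(7) = -38
c_7 = 3(-38) + 2(-1) - 3(-7) = -95
c_8 = 3(-95) + 2(-38) - 3(-1) = -358
c_9 = 3(-358) + 2(-95) - 3(-38) = -1150
c_{10} = 3(-1150) + 2(-358) - 3(-95) = -3881
c_{11} = 3(-3881) + 2(-1150) - 3(-358) = -12869

-12869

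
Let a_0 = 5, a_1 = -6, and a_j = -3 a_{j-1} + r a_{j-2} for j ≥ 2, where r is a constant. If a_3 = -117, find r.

3

a_2 = 18 + 5r
a_3 = -54 - 21r
So -54 - 21r = -117, giving r = 3.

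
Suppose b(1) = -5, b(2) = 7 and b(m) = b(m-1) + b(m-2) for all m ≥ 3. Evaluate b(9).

b(3) = 7 + (-5) = 2
b(4) = 2 + 7 = 9
b(5) = 9 + 2 = 11
b(6) = 11 + 9 = 20
b(7) = 20 + 11 = 31
b(8) = 31 + 20 = 51
b(9) = 51 + 31 = 82

82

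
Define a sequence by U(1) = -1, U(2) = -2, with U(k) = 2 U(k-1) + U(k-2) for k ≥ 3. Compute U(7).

U(3) = 2(-2) + (-1) = -5
U(4) = 2(-5) + (-2) = -12
U(5) = 2(-12) + (-5) = -29
U(6) = 2(-29) + (-12) = -70
U(7) = 2(-70) + (-29) = -169

-169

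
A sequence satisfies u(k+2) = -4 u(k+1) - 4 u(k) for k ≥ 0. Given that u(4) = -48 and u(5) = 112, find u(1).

3

Rearranging, u(k-2) = (u(k) + 4 u(k-1)) / -4.
u(3) = (112 + 4(-48)) / -4 = -80/-4 = 20
u(2) = (-48 + 4(20)) / -4 = 32/-4 = -8
u(1) = (20 + 4(-8)) / -4 = -12/-4 = 3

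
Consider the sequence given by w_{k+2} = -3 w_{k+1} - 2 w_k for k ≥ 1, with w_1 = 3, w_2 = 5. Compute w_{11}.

w_3 = -3(5) - 2(3) = -21
w_4 = -3(-21) - 2(5) = 53
w_5 = -3(53) - 2(-21) = -117
w_6 = -3(-117) - 2(53) = 245
w_7 = -3(245) - 2(-117) = -501
w_8 = -3(-501) - 2(245) = 1013
w_9 = -3(1013) - 2(-501) = -2037
w_{10} = -3(-2037) - 2(1013) = 4085
w_{11} = -3(4085) - 2(-2037) = -8181

-8181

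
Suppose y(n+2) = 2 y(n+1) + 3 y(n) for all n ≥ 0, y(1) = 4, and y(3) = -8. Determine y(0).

Let y(0) = w.
y(2) = 8 + 3w
y(3) = 28 + 6w
So 28 + 6w = -8, giving w = -6.

-6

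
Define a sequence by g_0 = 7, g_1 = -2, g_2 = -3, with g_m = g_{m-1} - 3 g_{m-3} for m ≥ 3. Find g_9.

-45

g_3 = (-3) - 3(7) = -24
g_4 = (-24) - 3(-2) = -18
g_5 = (-18) - 3(-3) = -9
g_6 = (-9) - 3(-24) = 63
g_7 = 63 - 3(-18) = 117
g_8 = 117 - 3(-9) = 144
g_9 = 144 - 3(63) = -45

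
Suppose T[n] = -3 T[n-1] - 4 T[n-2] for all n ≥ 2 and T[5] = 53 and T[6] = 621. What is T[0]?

9

Rearranging, T[n-2] = (T[n] + 3 T[n-1]) / -4.
T[4] = (621 + 3(53)) / -4 = 780/-4 = -195
T[3] = (53 + 3(-195)) / -4 = -532/-4 = 133
T[2] = (-195 + 3(133)) / -4 = 204/-4 = -51
T[1] = (133 + 3(-51)) / -4 = -20/-4 = 5
T[0] = (-51 + 3(5)) / -4 = -36/-4 = 9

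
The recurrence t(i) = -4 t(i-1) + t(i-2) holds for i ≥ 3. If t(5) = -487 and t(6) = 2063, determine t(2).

7

Rearranging, t(i-2) = t(i) + 4 t(i-1).
t(4) = 2063 + 4·(-487) = 115
t(3) = -487 + 4·115 = -27
t(2) = 115 + 4·(-27) = 7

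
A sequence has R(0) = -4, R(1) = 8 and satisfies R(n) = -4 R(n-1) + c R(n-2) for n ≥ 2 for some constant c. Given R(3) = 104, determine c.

-1

R(2) = -32 - 4c
R(3) = 128 + 24c
So 128 + 24c = 104, giving c = -1.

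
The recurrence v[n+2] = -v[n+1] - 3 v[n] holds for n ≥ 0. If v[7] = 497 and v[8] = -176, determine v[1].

Rearranging, v[n-2] = (v[n] + v[n-1]) / -3.
v[6] = (-176 + 497) / -3 = 321/-3 = -107
v[5] = (497 + (-107)) / -3 = 390/-3 = -130
v[4] = (-107 + (-130)) / -3 = -237/-3 = 79
v[3] = (-130 + 79) / -3 = -51/-3 = 17
v[2] = (79 + 17) / -3 = 96/-3 = -32
v[1] = (17 + (-32)) / -3 = -15/-3 = 5

5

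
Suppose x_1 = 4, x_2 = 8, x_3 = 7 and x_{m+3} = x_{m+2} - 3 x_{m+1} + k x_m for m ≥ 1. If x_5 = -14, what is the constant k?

2

x_4 = -17 + 4k
x_5 = -38 + 12k
So -38 + 12k = -14, giving k = 2.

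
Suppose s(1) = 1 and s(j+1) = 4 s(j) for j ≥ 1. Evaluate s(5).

s(2) = 4*1 = 4
s(3) = 4*4 = 16
s(4) = 4*16 = 64
s(5) = 4*64 = 256

256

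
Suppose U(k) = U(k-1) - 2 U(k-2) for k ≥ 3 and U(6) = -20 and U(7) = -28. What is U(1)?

-4

Rearranging, U(k-2) = (U(k) - U(k-1)) / -2.
U(5) = (-28 - (-20)) / -2 = -8/-2 = 4
U(4) = (-20 - 4) / -2 = -24/-2 = 12
U(3) = (4 - 12) / -2 = -8/-2 = 4
U(2) = (12 - 4) / -2 = 8/-2 = -4
U(1) = (4 - (-4)) / -2 = 8/-2 = -4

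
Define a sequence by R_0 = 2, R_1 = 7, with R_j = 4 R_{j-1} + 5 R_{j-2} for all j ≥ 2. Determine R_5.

4687

R_2 = 4(7) + 5(2) = 38
R_3 = 4(38) + 5(7) = 187
R_4 = 4(187) + 5(38) = 938
R_5 = 4(938) + 5(187) = 4687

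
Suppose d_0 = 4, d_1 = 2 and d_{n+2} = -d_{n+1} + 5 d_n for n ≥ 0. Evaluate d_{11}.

d_2 = -2 + 5(4) = 18
d_3 = -18 + 5(2) = -8
d_4 = -(-8) + 5(18) = 98
d_5 = -98 + 5(-8) = -138
d_6 = -(-138) + 5(98) = 628
d_7 = -628 + 5(-138) = -1318
d_8 = -(-1318) + 5(628) = 4458
d_9 = -4458 + 5(-1318) = -11048
d_{10} = -(-11048) + 5(4458) = 33338
d_{11} = -33338 + 5(-11048) = -88578

-88578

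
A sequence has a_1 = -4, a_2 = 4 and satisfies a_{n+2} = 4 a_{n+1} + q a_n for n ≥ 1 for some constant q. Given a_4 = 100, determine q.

a_3 = 16 - 4q
a_4 = 64 - 12q
So 64 - 12q = 100, giving q = -3.

-3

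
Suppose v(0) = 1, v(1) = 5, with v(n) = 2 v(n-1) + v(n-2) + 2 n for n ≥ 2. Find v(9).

v(2) = 2(5) + 1 + 4 = 15
v(3) = 2(15) + 5 + 6 = 41
v(4) = 2(41) + 15 + 8 = 105
v(5) = 2(105) + 41 + 10 = 261
v(6) = 2(261) + 105 + 12 = 639
v(7) = 2(639) + 261 + 14 = 1553
v(8) = 2(1553) + 639 + 16 = 3761
v(9) = 2(3761) + 1553 + 18 = 9093

9093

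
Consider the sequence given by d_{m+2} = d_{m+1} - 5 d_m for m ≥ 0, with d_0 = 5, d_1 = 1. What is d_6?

-219

d_2 = 1 - 5*5 = -24
d_3 = (-24) - 5*1 = -29
d_4 = (-29) - 5*(-24) = 91
d_5 = 91 - 5*(-29) = 236
d_6 = 236 - 5*91 = -219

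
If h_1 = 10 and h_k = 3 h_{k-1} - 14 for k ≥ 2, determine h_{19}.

1162261474

The fixed point is -14/(1 - 3) = 7, so h_k - 7 = 3(h_{k-1} - 7).
Hence h_k = 3·3^{k-1} + 7.
h_{19} = 3·3^{18} + 7 = 3·387420489 + 7 = 1162261474.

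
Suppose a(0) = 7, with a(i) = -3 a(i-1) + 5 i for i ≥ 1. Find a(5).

a(1) = -3*7 + 5 = -16
a(2) = -3*(-16) + 10 = 58
a(3) = -3*58 + 15 = -159
a(4) = -3*(-159) + 20 = 497
a(5) = -3*497 + 25 = -1466

-1466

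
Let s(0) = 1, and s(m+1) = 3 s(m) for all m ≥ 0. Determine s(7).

s(1) = 3·1 = 3
s(2) = 3·3 = 9
s(3) = 3·9 = 27
s(4) = 3·27 = 81
s(5) = 3·81 = 243
s(6) = 3·243 = 729
s(7) = 3·729 = 2187

2187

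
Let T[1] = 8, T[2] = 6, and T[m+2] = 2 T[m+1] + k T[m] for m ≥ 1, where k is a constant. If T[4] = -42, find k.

-3

T[3] = 12 + 8k
T[4] = 24 + 22k
So 24 + 22k = -42, giving k = -3.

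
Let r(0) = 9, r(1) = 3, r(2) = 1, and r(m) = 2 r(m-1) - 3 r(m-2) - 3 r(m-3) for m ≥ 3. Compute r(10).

r(3) = 2*1 - 3*3 - 3*9 = -34
r(4) = 2*(-34) - 3*1 - 3*3 = -80
r(5) = 2*(-80) - 3*(-34) - 3*1 = -61
r(6) = 2*(-61) - 3*(-80) - 3*(-34) = 220
r(7) = 2*220 - 3*(-61) - 3*(-80) = 863
r(8) = 2*863 - 3*220 - 3*(-61) = 1249
r(9) = 2*1249 - 3*863 - 3*220 = -751
r(10) = 2*(-751) - 3*1249 - 3*863 = -7838

-7838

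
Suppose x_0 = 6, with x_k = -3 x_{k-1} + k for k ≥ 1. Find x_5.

-1411

x_1 = -3*6 + 1 = -17
x_2 = -3*(-17) + 2 = 53
x_3 = -3*53 + 3 = -156
x_4 = -3*(-156) + 4 = 472
x_5 = -3*472 + 5 = -1411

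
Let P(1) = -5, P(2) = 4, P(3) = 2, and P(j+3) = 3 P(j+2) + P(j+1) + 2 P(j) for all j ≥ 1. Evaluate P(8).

P(4) = 3*2 + 4 + 2*(-5) = 0
P(5) = 3*0 + 2 + 2*4 = 10
P(6) = 3*10 + 0 + 2*2 = 34
P(7) = 3*34 + 10 + 2*0 = 112
P(8) = 3*112 + 34 + 2*10 = 390

390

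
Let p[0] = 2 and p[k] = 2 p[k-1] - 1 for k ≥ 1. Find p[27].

134217729

The fixed point is -1/(1 - 2) = 1, so p[k] - 1 = 2(p[k-1] - 1).
Hence p[k] = 1·2^k + 1.
p[27] = 1·2^{27} + 1 = 1·134217728 + 1 = 134217729.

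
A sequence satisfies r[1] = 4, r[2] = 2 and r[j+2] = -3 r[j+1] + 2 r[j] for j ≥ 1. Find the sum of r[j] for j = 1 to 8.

r[3] = -3·2 + 2·4 = 2
r[4] = -3·2 + 2·2 = -2
r[5] = -3·(-2) + 2·2 = 10
r[6] = -3·10 + 2·(-2) = -34
r[7] = -3·(-34) + 2·10 = 122
r[8] = -3·122 + 2·(-34) = -434
Sum = 4 + 2 + 2 + (-2) + 10 + (-34) + 122 + (-434) = -330

-330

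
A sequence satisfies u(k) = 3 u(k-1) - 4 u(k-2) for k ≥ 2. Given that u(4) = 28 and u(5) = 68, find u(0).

-2

Rearranging, u(k-2) = (u(k) - 3 u(k-1)) / -4.
u(3) = (68 - 3*28) / -4 = -16/-4 = 4
u(2) = (28 - 3*4) / -4 = 16/-4 = -4
u(1) = (4 - 3*(-4)) / -4 = 16/-4 = -4
u(0) = (-4 - 3*(-4)) / -4 = 8/-4 = -2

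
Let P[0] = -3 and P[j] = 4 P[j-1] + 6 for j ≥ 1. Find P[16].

The fixed point is 6/(1 - 4) = -2, so P[j] + 2 = 4(P[j-1] + 2).
Hence P[j] = -1·4^j - 2.
P[16] = -1·4^{16} - 2 = -1·4294967296 - 2 = -4294967298.

-4294967298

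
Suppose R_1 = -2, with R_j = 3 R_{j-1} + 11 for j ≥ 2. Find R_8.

7649

R_2 = 3*(-2) + 11 = 5
R_3 = 3*5 + 11 = 26
R_4 = 3*26 + 11 = 89
R_5 = 3*89 + 11 = 278
R_6 = 3*278 + 11 = 845
R_7 = 3*845 + 11 = 2546
R_8 = 3*2546 + 11 = 7649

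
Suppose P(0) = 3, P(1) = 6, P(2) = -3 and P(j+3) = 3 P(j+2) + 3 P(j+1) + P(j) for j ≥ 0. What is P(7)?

1950

P(3) = 3*(-3) + 3*6 + 3 = 12
P(4) = 3*12 + 3*(-3) + 6 = 33
P(5) = 3*33 + 3*12 + (-3) = 132
P(6) = 3*132 + 3*33 + 12 = 507
P(7) = 3*507 + 3*132 + 33 = 1950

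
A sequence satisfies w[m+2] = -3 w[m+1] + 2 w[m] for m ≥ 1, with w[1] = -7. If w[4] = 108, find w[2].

Let w[2] = v.
w[3] = -14 - 3v
w[4] = 42 + 11v
So 42 + 11v = 108, giving v = 6.

6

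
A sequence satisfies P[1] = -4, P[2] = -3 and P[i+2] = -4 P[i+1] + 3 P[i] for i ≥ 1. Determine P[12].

-1714617

P[3] = -4·(-3) + 3·(-4) = 0
P[4] = -4·0 + 3·(-3) = -9
P[5] = -4·(-9) + 3·0 = 36
P[6] = -4·36 + 3·(-9) = -171
P[7] = -4·(-171) + 3·36 = 792
P[8] = -4·792 + 3·(-171) = -3681
P[9] = -4·(-3681) + 3·792 = 17100
P[10] = -4·17100 + 3·(-3681) = -79443
P[11] = -4·(-79443) + 3·17100 = 369072
P[12] = -4·369072 + 3·(-79443) = -1714617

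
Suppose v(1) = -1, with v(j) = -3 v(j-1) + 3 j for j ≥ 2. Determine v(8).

v(2) = -3(-1) + 6 = 9
v(3) = -3(9) + 9 = -18
v(4) = -3(-18) + 12 = 66
v(5) = -3(66) + 15 = -183
v(6) = -3(-183) + 18 = 567
v(7) = -3(567) + 21 = -1680
v(8) = -3(-1680) + 24 = 5064

5064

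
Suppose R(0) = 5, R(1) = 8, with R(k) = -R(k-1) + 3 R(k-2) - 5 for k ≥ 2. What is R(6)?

-115

R(2) = -8 + 3(5) - 5 = 2
R(3) = -2 + 3(8) - 5 = 17
R(4) = -17 + 3(2) - 5 = -16
R(5) = -(-16) + 3(17) - 5 = 62
R(6) = -62 + 3(-16) - 5 = -115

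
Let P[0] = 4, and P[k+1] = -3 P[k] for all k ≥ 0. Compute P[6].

P[1] = -3·4 = -12
P[2] = -3·(-12) = 36
P[3] = -3·36 = -108
P[4] = -3·(-108) = 324
P[5] = -3·324 = -972
P[6] = -3·(-972) = 2916

2916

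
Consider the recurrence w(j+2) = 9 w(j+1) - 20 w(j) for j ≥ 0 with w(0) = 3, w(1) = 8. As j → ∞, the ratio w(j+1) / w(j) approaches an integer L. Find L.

The characteristic equation is r^2 - 9r + 20 = 0, which factors as (r - 5)(r - 4) = 0.
So the roots are 5 and 4. Since |5| > |4| and the coefficient of 5^j is non-zero, the ratio tends to 5.

5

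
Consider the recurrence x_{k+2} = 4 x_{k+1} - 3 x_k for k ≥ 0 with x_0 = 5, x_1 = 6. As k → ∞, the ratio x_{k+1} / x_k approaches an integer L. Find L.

3

The characteristic equation is r^2 - 4r + 3 = 0, which factors as (r - 3)(r - 1) = 0.
So the roots are 3 and 1. Since |3| > |1| and the coefficient of 3^k is non-zero, the ratio tends to 3.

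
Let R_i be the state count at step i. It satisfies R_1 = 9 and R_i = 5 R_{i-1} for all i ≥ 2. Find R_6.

28125

R_2 = 5·9 = 45
R_3 = 5·45 = 225
R_4 = 5·225 = 1125
R_5 = 5·1125 = 5625
R_6 = 5·5625 = 28125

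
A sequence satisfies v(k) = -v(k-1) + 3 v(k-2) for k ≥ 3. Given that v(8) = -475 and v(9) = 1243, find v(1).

8

Rearranging, v(k-2) = (v(k) + v(k-1)) / 3.
v(7) = (1243 + (-475)) / 3 = 768/3 = 256
v(6) = (-475 + 256) / 3 = -219/3 = -73
v(5) = (256 + (-73)) / 3 = 183/3 = 61
v(4) = (-73 + 61) / 3 = -12/3 = -4
v(3) = (61 + (-4)) / 3 = 57/3 = 19
v(2) = (-4 + 19) / 3 = 15/3 = 5
v(1) = (19 + 5) / 3 = 24/3 = 8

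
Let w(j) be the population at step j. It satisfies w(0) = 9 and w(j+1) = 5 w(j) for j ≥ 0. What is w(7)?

703125

w(1) = 5*9 = 45
w(2) = 5*45 = 225
w(3) = 5*225 = 1125
w(4) = 5*1125 = 5625
w(5) = 5*5625 = 28125
w(6) = 5*28125 = 140625
w(7) = 5*140625 = 703125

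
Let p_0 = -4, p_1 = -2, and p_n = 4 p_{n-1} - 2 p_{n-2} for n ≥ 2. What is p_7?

656

p_2 = 4(-2) - 2(-4) = 0
p_3 = 4(0) - 2(-2) = 4
p_4 = 4(4) - 2(0) = 16
p_5 = 4(16) - 2(4) = 56
p_6 = 4(56) - 2(16) = 192
p_7 = 4(192) - 2(56) = 656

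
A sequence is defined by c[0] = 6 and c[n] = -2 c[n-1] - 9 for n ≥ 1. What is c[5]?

-291

c[1] = -2(6) - 9 = -21
c[2] = -2(-21) - 9 = 33
c[3] = -2(33) - 9 = -75
c[4] = -2(-75) - 9 = 141
c[5] = -2(141) - 9 = -291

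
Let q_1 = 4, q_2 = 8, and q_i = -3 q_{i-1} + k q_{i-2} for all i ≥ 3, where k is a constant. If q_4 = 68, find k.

q_3 = -24 + 4k
q_4 = 72 - 4k
So 72 - 4k = 68, giving k = 1.

1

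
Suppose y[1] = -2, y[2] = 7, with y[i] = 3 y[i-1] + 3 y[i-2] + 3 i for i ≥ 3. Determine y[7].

y[3] = 3·7 + 3·(-2) + 9 = 24
y[4] = 3·24 + 3·7 + 12 = 105
y[5] = 3·105 + 3·24 + 15 = 402
y[6] = 3·402 + 3·105 + 18 = 1539
y[7] = 3·1539 + 3·402 + 21 = 5844

5844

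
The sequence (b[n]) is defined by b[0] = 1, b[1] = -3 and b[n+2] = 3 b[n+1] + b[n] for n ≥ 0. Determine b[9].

b[2] = 3·(-3) + 1 = -8
b[3] = 3·(-8) + (-3) = -27
b[4] = 3·(-27) + (-8) = -89
b[5] = 3·(-89) + (-27) = -294
b[6] = 3·(-294) + (-89) = -971
b[7] = 3·(-971) + (-294) = -3207
b[8] = 3·(-3207) + (-971) = -10592
b[9] = 3·(-10592) + (-3207) = -34983

-34983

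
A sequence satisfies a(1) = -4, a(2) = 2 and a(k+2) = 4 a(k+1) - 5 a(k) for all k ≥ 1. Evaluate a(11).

-30212

a(3) = 4(2) - 5(-4) = 28
a(4) = 4(28) - 5(2) = 102
a(5) = 4(102) - 5(28) = 268
a(6) = 4(268) - 5(102) = 562
a(7) = 4(562) - 5(268) = 908
a(8) = 4(908) - 5(562) = 822
a(9) = 4(822) - 5(908) = -1252
a(10) = 4(-1252) - 5(822) = -9118
a(11) = 4(-9118) - 5(-1252) = -30212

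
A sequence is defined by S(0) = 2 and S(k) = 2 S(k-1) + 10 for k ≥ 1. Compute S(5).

374

S(1) = 2·2 + 10 = 14
S(2) = 2·14 + 10 = 38
S(3) = 2·38 + 10 = 86
S(4) = 2·86 + 10 = 182
S(5) = 2·182 + 10 = 374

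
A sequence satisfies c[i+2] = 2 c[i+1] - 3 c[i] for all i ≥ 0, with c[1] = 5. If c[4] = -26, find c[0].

Let c[0] = w.
c[2] = 10 - 3w
c[3] = 5 - 6w
c[4] = -20 - 3w
So -20 - 3w = -26, giving w = 2.

2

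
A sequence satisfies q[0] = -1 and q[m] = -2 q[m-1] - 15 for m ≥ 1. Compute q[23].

The fixed point is -15/(1 + 2) = -5, so q[m] + 5 = -2(q[m-1] + 5).
Hence q[m] = 4·(-2)^m - 5.
q[23] = 4·(-2)^{23} - 5 = 4·-8388608 - 5 = -33554437.

-33554437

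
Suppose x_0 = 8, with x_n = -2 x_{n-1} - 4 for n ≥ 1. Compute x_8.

x_1 = -2*8 - 4 = -20
x_2 = -2*(-20) - 4 = 36
x_3 = -2*36 - 4 = -76
x_4 = -2*(-76) - 4 = 148
x_5 = -2*148 - 4 = -300
x_6 = -2*(-300) - 4 = 596
x_7 = -2*596 - 4 = -1196
x_8 = -2*(-1196) - 4 = 2388

2388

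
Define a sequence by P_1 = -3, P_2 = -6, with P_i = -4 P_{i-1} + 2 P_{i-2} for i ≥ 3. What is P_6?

P_3 = -4(-6) + 2(-3) = 18
P_4 = -4(18) + 2(-6) = -84
P_5 = -4(-84) + 2(18) = 372
P_6 = -4(372) + 2(-84) = -1656

-1656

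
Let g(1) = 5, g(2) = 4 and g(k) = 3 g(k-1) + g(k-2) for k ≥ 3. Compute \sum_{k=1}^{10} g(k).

g(3) = 3*4 + 5 = 17
g(4) = 3*17 + 4 = 55
g(5) = 3*55 + 17 = 182
g(6) = 3*182 + 55 = 601
g(7) = 3*601 + 182 = 1985
g(8) = 3*1985 + 601 = 6556
g(9) = 3*6556 + 1985 = 21653
g(10) = 3*21653 + 6556 = 71515
Sum = 5 + 4 + 17 + 55 + 182 + 601 + 1985 + 6556 + 21653 + 71515 = 102573

102573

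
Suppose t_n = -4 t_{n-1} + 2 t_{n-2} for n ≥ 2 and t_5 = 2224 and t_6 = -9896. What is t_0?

-5

Rearranging, t_{n-2} = (t_n + 4 t_{n-1}) / 2.
t_4 = (-9896 + 4·2224) / 2 = -1000/2 = -500
t_3 = (2224 + 4·(-500)) / 2 = 224/2 = 112
t_2 = (-500 + 4·112) / 2 = -52/2 = -26
t_1 = (112 + 4·(-26)) / 2 = 8/2 = 4
t_0 = (-26 + 4·4) / 2 = -10/2 = -5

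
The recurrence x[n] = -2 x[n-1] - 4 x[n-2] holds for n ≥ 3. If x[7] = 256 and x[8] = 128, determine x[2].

2

Rearranging, x[n-2] = (x[n] + 2 x[n-1]) / -4.
x[6] = (128 + 2*256) / -4 = 640/-4 = -160
x[5] = (256 + 2*(-160)) / -4 = -64/-4 = 16
x[4] = (-160 + 2*16) / -4 = -128/-4 = 32
x[3] = (16 + 2*32) / -4 = 80/-4 = -20
x[2] = (32 + 2*(-20)) / -4 = -8/-4 = 2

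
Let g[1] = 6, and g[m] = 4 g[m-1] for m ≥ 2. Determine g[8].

98304

g[2] = 4*6 = 24
g[3] = 4*24 = 96
g[4] = 4*96 = 384
g[5] = 4*384 = 1536
g[6] = 4*1536 = 6144
g[7] = 4*6144 = 24576
g[8] = 4*24576 = 98304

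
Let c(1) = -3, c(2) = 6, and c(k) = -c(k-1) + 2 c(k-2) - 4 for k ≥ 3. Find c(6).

c(3) = -6 + 2(-3) - 4 = -16
c(4) = -(-16) + 2(6) - 4 = 24
c(5) = -24 + 2(-16) - 4 = -60
c(6) = -(-60) + 2(24) - 4 = 104

104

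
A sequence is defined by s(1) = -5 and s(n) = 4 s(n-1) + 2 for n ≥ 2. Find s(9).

-283990

s(2) = 4(-5) + 2 = -18
s(3) = 4(-18) + 2 = -70
s(4) = 4(-70) + 2 = -278
s(5) = 4(-278) + 2 = -1110
s(6) = 4(-1110) + 2 = -4438
s(7) = 4(-4438) + 2 = -17750
s(8) = 4(-17750) + 2 = -70998
s(9) = 4(-70998) + 2 = -283990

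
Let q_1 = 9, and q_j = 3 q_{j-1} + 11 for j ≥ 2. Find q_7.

q_2 = 3*9 + 11 = 38
q_3 = 3*38 + 11 = 125
q_4 = 3*125 + 11 = 386
q_5 = 3*386 + 11 = 1169
q_6 = 3*1169 + 11 = 3518
q_7 = 3*3518 + 11 = 10565

10565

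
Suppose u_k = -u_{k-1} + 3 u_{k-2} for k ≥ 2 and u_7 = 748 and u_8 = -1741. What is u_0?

Rearranging, u_{k-2} = (u_k + u_{k-1}) / 3.
u_6 = (-1741 + 748) / 3 = -993/3 = -331
u_5 = (748 + (-331)) / 3 = 417/3 = 139
u_4 = (-331 + 139) / 3 = -192/3 = -64
u_3 = (139 + (-64)) / 3 = 75/3 = 25
u_2 = (-64 + 25) / 3 = -39/3 = -13
u_1 = (25 + (-13)) / 3 = 12/3 = 4
u_0 = (-13 + 4) / 3 = -9/3 = -3

-3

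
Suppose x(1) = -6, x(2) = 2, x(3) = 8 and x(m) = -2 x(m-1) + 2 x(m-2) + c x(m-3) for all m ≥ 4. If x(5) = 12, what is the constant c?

-2

x(4) = -12 - 6c
x(5) = 40 + 14c
So 40 + 14c = 12, giving c = -2.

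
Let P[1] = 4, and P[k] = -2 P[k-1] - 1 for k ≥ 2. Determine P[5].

69

P[2] = -2(4) - 1 = -9
P[3] = -2(-9) - 1 = 17
P[4] = -2(17) - 1 = -35
P[5] = -2(-35) - 1 = 69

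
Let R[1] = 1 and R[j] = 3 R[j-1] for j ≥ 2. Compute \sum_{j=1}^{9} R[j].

R[2] = 3*1 = 3
R[3] = 3*3 = 9
R[4] = 3*9 = 27
R[5] = 3*27 = 81
R[6] = 3*81 = 243
R[7] = 3*243 = 729
R[8] = 3*729 = 2187
R[9] = 3*2187 = 6561
Sum = 1 + 3 + 9 + 27 + 81 + 243 + 729 + 2187 + 6561 = 9841

9841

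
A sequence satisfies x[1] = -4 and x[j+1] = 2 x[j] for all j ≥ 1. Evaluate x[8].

-512

x[2] = 2*(-4) = -8
x[3] = 2*(-8) = -16
x[4] = 2*(-16) = -32
x[5] = 2*(-32) = -64
x[6] = 2*(-64) = -128
x[7] = 2*(-128) = -256
x[8] = 2*(-256) = -512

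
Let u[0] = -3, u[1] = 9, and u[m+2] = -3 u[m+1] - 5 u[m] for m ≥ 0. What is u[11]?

u[2] = -3*9 - 5*(-3) = -12
u[3] = -3*(-12) - 5*9 = -9
u[4] = -3*(-9) - 5*(-12) = 87
u[5] = -3*87 - 5*(-9) = -216
u[6] = -3*(-216) - 5*87 = 213
u[7] = -3*213 - 5*(-216) = 441
u[8] = -3*441 - 5*213 = -2388
u[9] = -3*(-2388) - 5*441 = 4959
u[10] = -3*4959 - 5*(-2388) = -2937
u[11] = -3*(-2937) - 5*4959 = -15984

-15984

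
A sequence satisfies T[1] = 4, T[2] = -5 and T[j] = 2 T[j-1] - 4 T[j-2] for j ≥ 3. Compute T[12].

13312

T[3] = 2·(-5) - 4·4 = -26
T[4] = 2·(-26) - 4·(-5) = -32
T[5] = 2·(-32) - 4·(-26) = 40
T[6] = 2·40 - 4·(-32) = 208
T[7] = 2·208 - 4·40 = 256
T[8] = 2·256 - 4·208 = -320
T[9] = 2·(-320) - 4·256 = -1664
T[10] = 2·(-1664) - 4·(-320) = -2048
T[11] = 2·(-2048) - 4·(-1664) = 2560
T[12] = 2·2560 - 4·(-2048) = 13312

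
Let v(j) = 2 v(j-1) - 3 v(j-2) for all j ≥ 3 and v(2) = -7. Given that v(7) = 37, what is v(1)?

-1

Let v(1) = y.
v(3) = -14 - 3y
v(4) = -7 - 6y
v(5) = 28 - 3y
v(6) = 77 + 12y
v(7) = 70 + 33y
So 70 + 33y = 37, giving y = -1.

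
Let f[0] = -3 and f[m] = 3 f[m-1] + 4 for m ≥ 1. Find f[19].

-1162261469

The fixed point is 4/(1 - 3) = -2, so f[m] + 2 = 3(f[m-1] + 2).
Hence f[m] = -1·3^m - 2.
f[19] = -1·3^{19} - 2 = -1·1162261467 - 2 = -1162261469.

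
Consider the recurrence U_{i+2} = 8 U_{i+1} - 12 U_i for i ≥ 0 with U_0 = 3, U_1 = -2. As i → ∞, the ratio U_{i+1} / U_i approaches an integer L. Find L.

6

The characteristic equation is r^2 - 8r + 12 = 0, which factors as (r - 6)(r - 2) = 0.
So the roots are 6 and 2. Since |6| > |2| and the coefficient of 6^i is non-zero, the ratio tends to 6.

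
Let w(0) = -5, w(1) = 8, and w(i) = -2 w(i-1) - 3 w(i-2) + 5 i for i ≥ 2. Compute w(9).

-576

w(2) = -2(8) - 3(-5) + 10 = 9
w(3) = -2(9) - 3(8) + 15 = -27
w(4) = -2(-27) - 3(9) + 20 = 47
w(5) = -2(47) - 3(-27) + 25 = 12
w(6) = -2(12) - 3(47) + 30 = -135
w(7) = -2(-135) - 3(12) + 35 = 269
w(8) = -2(269) - 3(-135) + 40 = -93
w(9) = -2(-93) - 3(269) + 45 = -576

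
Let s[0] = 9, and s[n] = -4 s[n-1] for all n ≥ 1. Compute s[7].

-147456

s[1] = -4*9 = -36
s[2] = -4*(-36) = 144
s[3] = -4*144 = -576
s[4] = -4*(-576) = 2304
s[5] = -4*2304 = -9216
s[6] = -4*(-9216) = 36864
s[7] = -4*36864 = -147456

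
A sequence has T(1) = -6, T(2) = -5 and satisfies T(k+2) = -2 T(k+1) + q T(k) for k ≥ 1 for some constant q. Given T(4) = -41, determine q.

T(3) = 10 - 6q
T(4) = -20 + 7q
So -20 + 7q = -41, giving q = -3.

-3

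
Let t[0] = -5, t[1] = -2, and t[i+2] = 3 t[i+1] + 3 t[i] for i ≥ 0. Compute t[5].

-1017

t[2] = 3·(-2) + 3·(-5) = -21
t[3] = 3·(-21) + 3·(-2) = -69
t[4] = 3·(-69) + 3·(-21) = -270
t[5] = 3·(-270) + 3·(-69) = -1017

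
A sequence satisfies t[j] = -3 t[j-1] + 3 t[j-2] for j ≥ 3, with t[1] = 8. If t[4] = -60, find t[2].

Let t[2] = x.
t[3] = 24 - 3x
t[4] = -72 + 12x
So -72 + 12x = -60, giving x = 1.

1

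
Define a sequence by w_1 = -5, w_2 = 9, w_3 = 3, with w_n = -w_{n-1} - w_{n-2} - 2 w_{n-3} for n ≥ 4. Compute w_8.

15

w_4 = -3 - 9 - 2*(-5) = -2
w_5 = -(-2) - 3 - 2*9 = -19
w_6 = -(-19) - (-2) - 2*3 = 15
w_7 = -15 - (-19) - 2*(-2) = 8
w_8 = -8 - 15 - 2*(-19) = 15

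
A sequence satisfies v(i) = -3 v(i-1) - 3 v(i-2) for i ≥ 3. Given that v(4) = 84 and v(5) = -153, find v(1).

Rearranging, v(i-2) = (v(i) + 3 v(i-1)) / -3.
v(3) = (-153 + 3(84)) / -3 = 99/-3 = -33
v(2) = (84 + 3(-33)) / -3 = -15/-3 = 5
v(1) = (-33 + 3(5)) / -3 = -18/-3 = 6

6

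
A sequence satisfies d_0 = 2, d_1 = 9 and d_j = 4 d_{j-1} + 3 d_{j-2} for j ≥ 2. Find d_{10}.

9108762

d_2 = 4(9) + 3(2) = 42
d_3 = 4(42) + 3(9) = 195
d_4 = 4(195) + 3(42) = 906
d_5 = 4(906) + 3(195) = 4209
d_6 = 4(4209) + 3(906) = 19554
d_7 = 4(19554) + 3(4209) = 90843
d_8 = 4(90843) + 3(19554) = 422034
d_9 = 4(422034) + 3(90843) = 1960665
d_{10} = 4(1960665) + 3(422034) = 9108762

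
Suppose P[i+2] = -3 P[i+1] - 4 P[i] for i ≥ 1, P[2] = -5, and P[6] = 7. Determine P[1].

-4

Let P[1] = x.
P[3] = 15 - 4x
P[4] = -25 + 12x
P[5] = 15 - 20x
P[6] = 55 + 12x
So 55 + 12x = 7, giving x = -4.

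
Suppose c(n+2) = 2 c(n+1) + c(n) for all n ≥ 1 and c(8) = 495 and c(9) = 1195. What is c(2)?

Rearranging, c(n-2) = c(n) - 2 c(n-1).
c(7) = 1195 - 2·495 = 205
c(6) = 495 - 2·205 = 85
c(5) = 205 - 2·85 = 35
c(4) = 85 - 2·35 = 15
c(3) = 35 - 2·15 = 5
c(2) = 15 - 2·5 = 5

5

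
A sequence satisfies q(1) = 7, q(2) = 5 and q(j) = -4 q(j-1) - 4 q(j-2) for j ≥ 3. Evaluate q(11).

q(3) = -4·5 - 4·7 = -48
q(4) = -4·(-48) - 4·5 = 172
q(5) = -4·172 - 4·(-48) = -496
q(6) = -4·(-496) - 4·172 = 1296
q(7) = -4·1296 - 4·(-496) = -3200
q(8) = -4·(-3200) - 4·1296 = 7616
q(9) = -4·7616 - 4·(-3200) = -17664
q(10) = -4·(-17664) - 4·7616 = 40192
q(11) = -4·40192 - 4·(-17664) = -90112

-90112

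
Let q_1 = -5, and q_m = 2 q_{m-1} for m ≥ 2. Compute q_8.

q_2 = 2*(-5) = -10
q_3 = 2*(-10) = -20
q_4 = 2*(-20) = -40
q_5 = 2*(-40) = -80
q_6 = 2*(-80) = -160
q_7 = 2*(-160) = -320
q_8 = 2*(-320) = -640

-640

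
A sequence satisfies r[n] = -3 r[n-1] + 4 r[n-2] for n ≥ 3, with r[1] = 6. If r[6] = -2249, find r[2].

Let r[2] = v.
r[3] = 24 - 3v
r[4] = -72 + 13v
r[5] = 312 - 51v
r[6] = -1224 + 205v
So -1224 + 205v = -2249, giving v = -5.

-5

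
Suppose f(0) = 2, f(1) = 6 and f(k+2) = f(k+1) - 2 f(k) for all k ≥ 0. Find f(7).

22

f(2) = 6 - 2·2 = 2
f(3) = 2 - 2·6 = -10
f(4) = (-10) - 2·2 = -14
f(5) = (-14) - 2·(-10) = 6
f(6) = 6 - 2·(-14) = 34
f(7) = 34 - 2·6 = 22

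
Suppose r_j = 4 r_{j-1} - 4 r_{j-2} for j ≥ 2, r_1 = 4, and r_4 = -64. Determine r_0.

Let r_0 = z.
r_2 = 16 - 4z
r_3 = 48 - 16z
r_4 = 128 - 48z
So 128 - 48z = -64, giving z = 4.

4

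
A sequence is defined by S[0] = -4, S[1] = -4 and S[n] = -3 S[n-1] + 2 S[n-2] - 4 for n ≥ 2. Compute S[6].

432

S[2] = -3*(-4) + 2*(-4) - 4 = 0
S[3] = -3*0 + 2*(-4) - 4 = -12
S[4] = -3*(-12) + 2*0 - 4 = 32
S[5] = -3*32 + 2*(-12) - 4 = -124
S[6] = -3*(-124) + 2*32 - 4 = 432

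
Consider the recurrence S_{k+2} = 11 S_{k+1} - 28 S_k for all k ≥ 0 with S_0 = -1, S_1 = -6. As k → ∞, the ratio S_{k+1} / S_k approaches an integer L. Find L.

The characteristic equation is r^2 - 11r + 28 = 0, which factors as (r - 7)(r - 4) = 0.
So the roots are 7 and 4. Since |7| > |4| and the coefficient of 7^k is non-zero, the ratio tends to 7.

7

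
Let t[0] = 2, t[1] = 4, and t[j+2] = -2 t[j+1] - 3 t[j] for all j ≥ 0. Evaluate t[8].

-302

t[2] = -2·4 - 3·2 = -14
t[3] = -2·(-14) - 3·4 = 16
t[4] = -2·16 - 3·(-14) = 10
t[5] = -2·10 - 3·16 = -68
t[6] = -2·(-68) - 3·10 = 106
t[7] = -2·106 - 3·(-68) = -8
t[8] = -2·(-8) - 3·106 = -302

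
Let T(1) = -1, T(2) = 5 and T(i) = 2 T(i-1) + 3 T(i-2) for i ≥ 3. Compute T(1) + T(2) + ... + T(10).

29524

T(3) = 2(5) + 3(-1) = 7
T(4) = 2(7) + 3(5) = 29
T(5) = 2(29) + 3(7) = 79
T(6) = 2(79) + 3(29) = 245
T(7) = 2(245) + 3(79) = 727
T(8) = 2(727) + 3(245) = 2189
T(9) = 2(2189) + 3(727) = 6559
T(10) = 2(6559) + 3(2189) = 19685
Sum = (-1) + 5 + 7 + 29 + 79 + 245 + 727 + 2189 + 6559 + 19685 = 29524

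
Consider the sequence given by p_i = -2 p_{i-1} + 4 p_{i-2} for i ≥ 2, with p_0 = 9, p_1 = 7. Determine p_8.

p_2 = -2*7 + 4*9 = 22
p_3 = -2*22 + 4*7 = -16
p_4 = -2*(-16) + 4*22 = 120
p_5 = -2*120 + 4*(-16) = -304
p_6 = -2*(-304) + 4*120 = 1088
p_7 = -2*1088 + 4*(-304) = -3392
p_8 = -2*(-3392) + 4*1088 = 11136

11136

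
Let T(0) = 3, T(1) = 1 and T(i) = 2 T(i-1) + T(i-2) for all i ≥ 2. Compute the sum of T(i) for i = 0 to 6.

T(2) = 2(1) + 3 = 5
T(3) = 2(5) + 1 = 11
T(4) = 2(11) + 5 = 27
T(5) = 2(27) + 11 = 65
T(6) = 2(65) + 27 = 157
Sum = 3 + 1 + 5 + 11 + 27 + 65 + 157 = 269

269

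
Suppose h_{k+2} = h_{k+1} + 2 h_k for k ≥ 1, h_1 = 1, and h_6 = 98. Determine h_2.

Let h_2 = v.
h_3 = 2 + v
h_4 = 2 + 3v
h_5 = 6 + 5v
h_6 = 10 + 11v
So 10 + 11v = 98, giving v = 8.

8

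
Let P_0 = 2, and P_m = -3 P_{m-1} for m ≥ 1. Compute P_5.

P_1 = -3(2) = -6
P_2 = -3(-6) = 18
P_3 = -3(18) = -54
P_4 = -3(-54) = 162
P_5 = -3(162) = -486

-486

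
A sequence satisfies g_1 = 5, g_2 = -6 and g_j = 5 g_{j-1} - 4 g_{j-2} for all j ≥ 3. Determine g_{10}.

g_3 = 5·(-6) - 4·5 = -50
g_4 = 5·(-50) - 4·(-6) = -226
g_5 = 5·(-226) - 4·(-50) = -930
g_6 = 5·(-930) - 4·(-226) = -3746
g_7 = 5·(-3746) - 4·(-930) = -15010
g_8 = 5·(-15010) - 4·(-3746) = -60066
g_9 = 5·(-60066) - 4·(-15010) = -240290
g_{10} = 5·(-240290) - 4·(-60066) = -961186

-961186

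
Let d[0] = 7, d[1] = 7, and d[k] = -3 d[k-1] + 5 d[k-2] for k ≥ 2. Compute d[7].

-5677

d[2] = -3(7) + 5(7) = 14
d[3] = -3(14) + 5(7) = -7
d[4] = -3(-7) + 5(14) = 91
d[5] = -3(91) + 5(-7) = -308
d[6] = -3(-308) + 5(91) = 1379
d[7] = -3(1379) + 5(-308) = -5677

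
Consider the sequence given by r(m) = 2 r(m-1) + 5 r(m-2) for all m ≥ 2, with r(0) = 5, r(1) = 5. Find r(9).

172805

r(2) = 2*5 + 5*5 = 35
r(3) = 2*35 + 5*5 = 95
r(4) = 2*95 + 5*35 = 365
r(5) = 2*365 + 5*95 = 1205
r(6) = 2*1205 + 5*365 = 4235
r(7) = 2*4235 + 5*1205 = 14495
r(8) = 2*14495 + 5*4235 = 50165
r(9) = 2*50165 + 5*14495 = 172805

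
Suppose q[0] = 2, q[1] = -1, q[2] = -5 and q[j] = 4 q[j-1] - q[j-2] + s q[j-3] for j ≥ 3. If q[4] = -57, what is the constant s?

2

q[3] = -19 + 2s
q[4] = -71 + 7s
So -71 + 7s = -57, giving s = 2.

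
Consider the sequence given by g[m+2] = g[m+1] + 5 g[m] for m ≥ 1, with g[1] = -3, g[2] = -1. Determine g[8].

g[3] = (-1) + 5*(-3) = -16
g[4] = (-16) + 5*(-1) = -21
g[5] = (-21) + 5*(-16) = -101
g[6] = (-101) + 5*(-21) = -206
g[7] = (-206) + 5*(-101) = -711
g[8] = (-711) + 5*(-206) = -1741

-1741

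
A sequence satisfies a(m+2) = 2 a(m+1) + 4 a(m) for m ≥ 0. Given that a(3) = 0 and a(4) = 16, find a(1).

Rearranging, a(m-2) = (a(m) - 2 a(m-1)) / 4.
a(2) = (16 - 2(0)) / 4 = 16/4 = 4
a(1) = (0 - 2(4)) / 4 = -8/4 = -2

-2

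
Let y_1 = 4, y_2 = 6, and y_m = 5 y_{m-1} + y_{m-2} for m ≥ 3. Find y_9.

664474

y_3 = 5*6 + 4 = 34
y_4 = 5*34 + 6 = 176
y_5 = 5*176 + 34 = 914
y_6 = 5*914 + 176 = 4746
y_7 = 5*4746 + 914 = 24644
y_8 = 5*24644 + 4746 = 127966
y_9 = 5*127966 + 24644 = 664474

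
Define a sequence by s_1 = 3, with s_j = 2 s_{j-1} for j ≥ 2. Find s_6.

s_2 = 2*3 = 6
s_3 = 2*6 = 12
s_4 = 2*12 = 24
s_5 = 2*24 = 48
s_6 = 2*48 = 96

96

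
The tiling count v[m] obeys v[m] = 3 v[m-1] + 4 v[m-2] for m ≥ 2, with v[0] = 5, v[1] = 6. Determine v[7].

36042

v[2] = 3*6 + 4*5 = 38
v[3] = 3*38 + 4*6 = 138
v[4] = 3*138 + 4*38 = 566
v[5] = 3*566 + 4*138 = 2250
v[6] = 3*2250 + 4*566 = 9014
v[7] = 3*9014 + 4*2250 = 36042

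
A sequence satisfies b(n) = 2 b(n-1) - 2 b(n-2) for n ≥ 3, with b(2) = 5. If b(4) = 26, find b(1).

Let b(1) = w.
b(3) = 10 - 2w
b(4) = 10 - 4w
So 10 - 4w = 26, giving w = -4.

-4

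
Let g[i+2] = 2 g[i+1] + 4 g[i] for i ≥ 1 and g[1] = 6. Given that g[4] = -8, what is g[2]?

-7

Let g[2] = v.
g[3] = 24 + 2v
g[4] = 48 + 8v
So 48 + 8v = -8, giving v = -7.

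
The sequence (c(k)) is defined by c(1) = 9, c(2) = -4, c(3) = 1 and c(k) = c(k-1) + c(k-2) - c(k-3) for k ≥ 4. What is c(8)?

-28

c(4) = 1 + (-4) - 9 = -12
c(5) = (-12) + 1 - (-4) = -7
c(6) = (-7) + (-12) - 1 = -20
c(7) = (-20) + (-7) - (-12) = -15
c(8) = (-15) + (-20) - (-7) = -28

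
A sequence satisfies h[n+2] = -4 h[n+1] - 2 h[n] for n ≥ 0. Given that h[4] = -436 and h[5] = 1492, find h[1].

5

Rearranging, h[n-2] = (h[n] + 4 h[n-1]) / -2.
h[3] = (1492 + 4*(-436)) / -2 = -252/-2 = 126
h[2] = (-436 + 4*126) / -2 = 68/-2 = -34
h[1] = (126 + 4*(-34)) / -2 = -10/-2 = 5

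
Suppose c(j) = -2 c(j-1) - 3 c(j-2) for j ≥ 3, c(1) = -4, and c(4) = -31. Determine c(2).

-7

Let c(2) = y.
c(3) = 12 - 2y
c(4) = -24 + y
So -24 + y = -31, giving y = -7.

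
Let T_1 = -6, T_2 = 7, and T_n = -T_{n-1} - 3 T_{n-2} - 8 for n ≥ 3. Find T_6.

73

T_3 = -7 - 3*(-6) - 8 = 3
T_4 = -3 - 3*7 - 8 = -32
T_5 = -(-32) - 3*3 - 8 = 15
T_6 = -15 - 3*(-32) - 8 = 73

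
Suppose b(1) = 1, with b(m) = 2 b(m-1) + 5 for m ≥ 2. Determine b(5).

91

b(2) = 2·1 + 5 = 7
b(3) = 2·7 + 5 = 19
b(4) = 2·19 + 5 = 43
b(5) = 2·43 + 5 = 91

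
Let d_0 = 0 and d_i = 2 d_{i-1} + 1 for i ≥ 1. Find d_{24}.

16777215

The fixed point is 1/(1 - 2) = -1, so d_i + 1 = 2(d_{i-1} + 1).
Hence d_i = 1·2^i - 1.
d_{24} = 1·2^{24} - 1 = 1·16777216 - 1 = 16777215.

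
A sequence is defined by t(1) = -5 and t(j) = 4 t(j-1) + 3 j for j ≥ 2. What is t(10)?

t(2) = 4*(-5) + 6 = -14
t(3) = 4*(-14) + 9 = -47
t(4) = 4*(-47) + 12 = -176
t(5) = 4*(-176) + 15 = -689
t(6) = 4*(-689) + 18 = -2738
t(7) = 4*(-2738) + 21 = -10931
t(8) = 4*(-10931) + 24 = -43700
t(9) = 4*(-43700) + 27 = -174773
t(10) = 4*(-174773) + 30 = -699062

-699062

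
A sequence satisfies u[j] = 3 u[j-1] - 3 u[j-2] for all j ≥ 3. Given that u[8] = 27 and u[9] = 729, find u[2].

Rearranging, u[j-2] = (u[j] - 3 u[j-1]) / -3.
u[7] = (729 - 3(27)) / -3 = 648/-3 = -216
u[6] = (27 - 3(-216)) / -3 = 675/-3 = -225
u[5] = (-216 - 3(-225)) / -3 = 459/-3 = -153
u[4] = (-225 - 3(-153)) / -3 = 234/-3 = -78
u[3] = (-153 - 3(-78)) / -3 = 81/-3 = -27
u[2] = (-78 - 3(-27)) / -3 = 3/-3 = -1

-1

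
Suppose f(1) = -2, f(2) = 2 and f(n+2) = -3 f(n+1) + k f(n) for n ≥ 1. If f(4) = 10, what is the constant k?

-1

f(3) = -6 - 2k
f(4) = 18 + 8k
So 18 + 8k = 10, giving k = -1.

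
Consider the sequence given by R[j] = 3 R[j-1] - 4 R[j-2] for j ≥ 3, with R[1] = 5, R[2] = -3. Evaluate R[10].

1605

R[3] = 3·(-3) - 4·5 = -29
R[4] = 3·(-29) - 4·(-3) = -75
R[5] = 3·(-75) - 4·(-29) = -109
R[6] = 3·(-109) - 4·(-75) = -27
R[7] = 3·(-27) - 4·(-109) = 355
R[8] = 3·355 - 4·(-27) = 1173
R[9] = 3·1173 - 4·355 = 2099
R[10] = 3·2099 - 4·1173 = 1605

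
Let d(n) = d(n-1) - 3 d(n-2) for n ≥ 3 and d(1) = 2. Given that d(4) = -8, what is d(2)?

1

Let d(2) = y.
d(3) = -6 + y
d(4) = -6 - 2y
So -6 - 2y = -8, giving y = 1.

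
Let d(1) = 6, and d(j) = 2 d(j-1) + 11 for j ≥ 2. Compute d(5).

d(2) = 2·6 + 11 = 23
d(3) = 2·23 + 11 = 57
d(4) = 2·57 + 11 = 125
d(5) = 2·125 + 11 = 261

261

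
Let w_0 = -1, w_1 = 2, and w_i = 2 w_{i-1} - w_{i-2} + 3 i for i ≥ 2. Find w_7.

251

w_2 = 2·2 - (-1) + 6 = 11
w_3 = 2·11 - 2 + 9 = 29
w_4 = 2·29 - 11 + 12 = 59
w_5 = 2·59 - 29 + 15 = 104
w_6 = 2·104 - 59 + 18 = 167
w_7 = 2·167 - 104 + 21 = 251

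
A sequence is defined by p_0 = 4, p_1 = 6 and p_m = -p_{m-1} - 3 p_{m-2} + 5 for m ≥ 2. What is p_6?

-88

p_2 = -6 - 3·4 + 5 = -13
p_3 = -(-13) - 3·6 + 5 = 0
p_4 = -0 - 3·(-13) + 5 = 44
p_5 = -44 - 3·0 + 5 = -39
p_6 = -(-39) - 3·44 + 5 = -88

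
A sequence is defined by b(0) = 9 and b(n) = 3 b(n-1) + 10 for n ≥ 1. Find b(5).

3397

b(1) = 3·9 + 10 = 37
b(2) = 3·37 + 10 = 121
b(3) = 3·121 + 10 = 373
b(4) = 3·373 + 10 = 1129
b(5) = 3·1129 + 10 = 3397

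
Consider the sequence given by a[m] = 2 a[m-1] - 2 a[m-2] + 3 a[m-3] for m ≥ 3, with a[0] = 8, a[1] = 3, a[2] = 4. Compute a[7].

a[3] = 2*4 - 2*3 + 3*8 = 26
a[4] = 2*26 - 2*4 + 3*3 = 53
a[5] = 2*53 - 2*26 + 3*4 = 66
a[6] = 2*66 - 2*53 + 3*26 = 104
a[7] = 2*104 - 2*66 + 3*53 = 235

235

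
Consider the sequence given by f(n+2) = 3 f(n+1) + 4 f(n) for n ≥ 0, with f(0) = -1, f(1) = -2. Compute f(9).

f(2) = 3*(-2) + 4*(-1) = -10
f(3) = 3*(-10) + 4*(-2) = -38
f(4) = 3*(-38) + 4*(-10) = -154
f(5) = 3*(-154) + 4*(-38) = -614
f(6) = 3*(-614) + 4*(-154) = -2458
f(7) = 3*(-2458) + 4*(-614) = -9830
f(8) = 3*(-9830) + 4*(-2458) = -39322
f(9) = 3*(-39322) + 4*(-9830) = -157286

-157286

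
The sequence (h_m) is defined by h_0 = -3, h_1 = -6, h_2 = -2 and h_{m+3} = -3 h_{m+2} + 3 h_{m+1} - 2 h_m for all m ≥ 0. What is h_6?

h_3 = -3(-2) + 3(-6) - 2(-3) = -6
h_4 = -3(-6) + 3(-2) - 2(-6) = 24
h_5 = -3(24) + 3(-6) - 2(-2) = -86
h_6 = -3(-86) + 3(24) - 2(-6) = 342

342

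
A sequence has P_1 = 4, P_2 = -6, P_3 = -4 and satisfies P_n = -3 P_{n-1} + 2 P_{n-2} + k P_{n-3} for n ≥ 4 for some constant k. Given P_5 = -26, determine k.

P_4 = 4k
P_5 = -8 - 18k
So -8 - 18k = -26, giving k = 1.

1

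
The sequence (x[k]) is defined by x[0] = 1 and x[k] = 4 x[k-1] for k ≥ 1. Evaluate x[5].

x[1] = 4·1 = 4
x[2] = 4·4 = 16
x[3] = 4·16 = 64
x[4] = 4·64 = 256
x[5] = 4·256 = 1024

1024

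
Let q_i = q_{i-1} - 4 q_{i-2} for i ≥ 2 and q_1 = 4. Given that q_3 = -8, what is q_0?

-1

Let q_0 = y.
q_2 = 4 - 4y
q_3 = -12 - 4y
So -12 - 4y = -8, giving y = -1.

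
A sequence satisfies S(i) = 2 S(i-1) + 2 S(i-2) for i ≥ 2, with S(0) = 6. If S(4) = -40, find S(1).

Let S(1) = y.
S(2) = 12 + 2y
S(3) = 24 + 6y
S(4) = 72 + 16y
So 72 + 16y = -40, giving y = -7.

-7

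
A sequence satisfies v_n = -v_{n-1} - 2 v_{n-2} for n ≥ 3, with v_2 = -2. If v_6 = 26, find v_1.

Let v_1 = z.
v_3 = 2 - 2z
v_4 = 2 + 2z
v_5 = -6 + 2z
v_6 = 2 - 6z
So 2 - 6z = 26, giving z = -4.

-4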